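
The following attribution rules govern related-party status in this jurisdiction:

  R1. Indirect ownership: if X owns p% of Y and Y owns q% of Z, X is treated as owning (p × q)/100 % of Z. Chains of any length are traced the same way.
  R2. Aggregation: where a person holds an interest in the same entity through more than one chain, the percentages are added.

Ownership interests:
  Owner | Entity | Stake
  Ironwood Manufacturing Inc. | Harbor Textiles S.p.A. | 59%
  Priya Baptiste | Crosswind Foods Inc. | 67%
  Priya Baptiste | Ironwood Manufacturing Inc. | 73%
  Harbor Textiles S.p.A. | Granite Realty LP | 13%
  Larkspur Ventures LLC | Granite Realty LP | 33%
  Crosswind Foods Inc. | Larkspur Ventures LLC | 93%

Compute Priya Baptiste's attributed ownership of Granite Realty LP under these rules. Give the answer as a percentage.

26.1614%

Chain via Crosswind Foods Inc. → Larkspur Ventures LLC (R1): 67% × 93% × 33% = 20.5623% of Granite Realty LP.
Chain via Ironwood Manufacturing Inc. → Harbor Textiles S.p.A. (R1): 73% × 59% × 13% = 5.5991% of Granite Realty LP.
Aggregating (R2): 20.5623% + 5.5991% = 26.1614%.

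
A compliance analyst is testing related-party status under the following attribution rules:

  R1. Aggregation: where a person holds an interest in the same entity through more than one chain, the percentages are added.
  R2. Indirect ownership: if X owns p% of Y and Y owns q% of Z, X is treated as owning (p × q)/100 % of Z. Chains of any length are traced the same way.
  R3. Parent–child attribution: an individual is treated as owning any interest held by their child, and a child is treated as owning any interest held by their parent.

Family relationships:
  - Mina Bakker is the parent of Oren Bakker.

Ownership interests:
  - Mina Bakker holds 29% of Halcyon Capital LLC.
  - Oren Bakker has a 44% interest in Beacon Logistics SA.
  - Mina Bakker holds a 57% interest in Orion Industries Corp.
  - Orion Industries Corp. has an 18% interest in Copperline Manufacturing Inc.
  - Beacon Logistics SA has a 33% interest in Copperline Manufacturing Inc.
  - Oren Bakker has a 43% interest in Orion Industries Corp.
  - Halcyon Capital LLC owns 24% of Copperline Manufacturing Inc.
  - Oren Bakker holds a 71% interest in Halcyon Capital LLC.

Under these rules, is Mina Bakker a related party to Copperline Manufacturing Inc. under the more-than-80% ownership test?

By parent–child attribution (R3), Mina Bakker is treated as also owning Oren Bakker's interest in Halcyon Capital LLC, giving 29% + 71% = 100%.
By parent–child attribution (R3), Mina Bakker is treated as also owning Oren Bakker's interest in Orion Industries Corp, giving 57% + 43% = 100%.
By parent–child attribution (R3), Mina Bakker is treated as owning Oren Bakker's 44% interest in Beacon Logistics SA.
Chain via Halcyon Capital LLC (R2): 100% × 24% = 24% of Copperline Manufacturing Inc.
Chain via Orion Industries Corp. (R2): 100% × 18% = 18% of Copperline Manufacturing Inc.
Chain via Beacon Logistics SA (R2): 44% × 33% = 14.52% of Copperline Manufacturing Inc.
Aggregating (R1): 24% + 18% + 14.52% = 56.52%.
56.52% does not exceed the 80% threshold, so Mina is not a related party to Copperline Manufacturing Inc.

No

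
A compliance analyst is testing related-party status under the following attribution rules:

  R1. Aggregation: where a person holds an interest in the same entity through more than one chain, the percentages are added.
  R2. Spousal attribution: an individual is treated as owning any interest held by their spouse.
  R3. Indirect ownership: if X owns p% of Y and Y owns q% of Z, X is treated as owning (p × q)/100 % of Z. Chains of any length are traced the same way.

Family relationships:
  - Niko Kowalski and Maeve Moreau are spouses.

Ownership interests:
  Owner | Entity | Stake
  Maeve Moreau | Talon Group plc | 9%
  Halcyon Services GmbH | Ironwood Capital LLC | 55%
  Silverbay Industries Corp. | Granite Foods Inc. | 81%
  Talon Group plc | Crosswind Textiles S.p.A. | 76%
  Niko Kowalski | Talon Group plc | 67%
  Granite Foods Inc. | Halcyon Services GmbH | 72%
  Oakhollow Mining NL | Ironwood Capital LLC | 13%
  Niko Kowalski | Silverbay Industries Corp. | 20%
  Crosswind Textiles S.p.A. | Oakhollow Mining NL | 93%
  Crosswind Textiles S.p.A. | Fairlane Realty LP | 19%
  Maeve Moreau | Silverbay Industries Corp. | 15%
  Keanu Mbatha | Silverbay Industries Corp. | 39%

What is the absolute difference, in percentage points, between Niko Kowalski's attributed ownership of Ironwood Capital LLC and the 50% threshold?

31.790216

By spousal attribution (R2), Niko Kowalski is treated as also owning Maeve Moreau's interest in Silverbay Industries Corp, giving 20% + 15% = 35%.
By spousal attribution (R2), Niko Kowalski is treated as also owning Maeve Moreau's interest in Talon Group plc, giving 67% + 9% = 76%.
Chain via Silverbay Industries Corp. → Granite Foods Inc. → Halcyon Services GmbH (R3): 35% × 81% × 72% × 55% = 11.2266% of Ironwood Capital LLC.
Chain via Talon Group plc → Crosswind Textiles S.p.A. → Oakhollow Mining NL (R3): 76% × 76% × 93% × 13% = 6.983184% of Ironwood Capital LLC.
Aggregating (R1): 11.2266% + 6.983184% = 18.209784%.
18.209784% falls short of the 50% threshold by 31.790216 percentage points.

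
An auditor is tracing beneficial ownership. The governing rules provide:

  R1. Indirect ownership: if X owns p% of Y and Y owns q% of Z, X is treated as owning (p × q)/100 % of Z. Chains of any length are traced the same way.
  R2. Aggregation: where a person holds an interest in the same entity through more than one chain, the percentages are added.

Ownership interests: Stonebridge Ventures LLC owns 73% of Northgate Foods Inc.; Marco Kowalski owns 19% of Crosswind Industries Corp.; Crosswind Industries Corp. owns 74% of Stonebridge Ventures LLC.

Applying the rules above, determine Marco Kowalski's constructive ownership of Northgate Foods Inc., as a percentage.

Chain via Crosswind Industries Corp. → Stonebridge Ventures LLC (R1): 19% × 74% × 73% = 10.2638% of Northgate Foods Inc.

10.2638%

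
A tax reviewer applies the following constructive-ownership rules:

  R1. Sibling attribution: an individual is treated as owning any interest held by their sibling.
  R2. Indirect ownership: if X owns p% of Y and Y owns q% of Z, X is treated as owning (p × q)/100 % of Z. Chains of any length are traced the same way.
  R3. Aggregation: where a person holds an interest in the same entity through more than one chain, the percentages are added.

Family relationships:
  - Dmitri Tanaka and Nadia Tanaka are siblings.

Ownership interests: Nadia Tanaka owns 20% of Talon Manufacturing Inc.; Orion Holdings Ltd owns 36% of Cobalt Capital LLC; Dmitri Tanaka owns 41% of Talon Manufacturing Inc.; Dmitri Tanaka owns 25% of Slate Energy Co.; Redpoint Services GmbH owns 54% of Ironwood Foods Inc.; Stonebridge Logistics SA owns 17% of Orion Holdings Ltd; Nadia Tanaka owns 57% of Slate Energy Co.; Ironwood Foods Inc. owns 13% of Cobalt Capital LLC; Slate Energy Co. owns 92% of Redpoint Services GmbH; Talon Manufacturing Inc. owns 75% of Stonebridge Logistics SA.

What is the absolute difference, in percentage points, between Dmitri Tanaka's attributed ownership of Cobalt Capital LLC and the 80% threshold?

71.904212

By sibling attribution (R1), Dmitri Tanaka is treated as also owning Nadia Tanaka's interest in Slate Energy Co, giving 25% + 57% = 82%.
By sibling attribution (R1), Dmitri Tanaka is treated as also owning Nadia Tanaka's interest in Talon Manufacturing Inc, giving 41% + 20% = 61%.
Chain via Slate Energy Co. → Redpoint Services GmbH → Ironwood Foods Inc. (R2): 82% × 92% × 54% × 13% = 5.295888% of Cobalt Capital LLC.
Chain via Talon Manufacturing Inc. → Stonebridge Logistics SA → Orion Holdings Ltd (R2): 61% × 75% × 17% × 36% = 2.7999% of Cobalt Capital LLC.
Aggregating (R3): 5.295888% + 2.7999% = 8.095788%.
8.095788% falls short of the 80% threshold by 71.904212 percentage points.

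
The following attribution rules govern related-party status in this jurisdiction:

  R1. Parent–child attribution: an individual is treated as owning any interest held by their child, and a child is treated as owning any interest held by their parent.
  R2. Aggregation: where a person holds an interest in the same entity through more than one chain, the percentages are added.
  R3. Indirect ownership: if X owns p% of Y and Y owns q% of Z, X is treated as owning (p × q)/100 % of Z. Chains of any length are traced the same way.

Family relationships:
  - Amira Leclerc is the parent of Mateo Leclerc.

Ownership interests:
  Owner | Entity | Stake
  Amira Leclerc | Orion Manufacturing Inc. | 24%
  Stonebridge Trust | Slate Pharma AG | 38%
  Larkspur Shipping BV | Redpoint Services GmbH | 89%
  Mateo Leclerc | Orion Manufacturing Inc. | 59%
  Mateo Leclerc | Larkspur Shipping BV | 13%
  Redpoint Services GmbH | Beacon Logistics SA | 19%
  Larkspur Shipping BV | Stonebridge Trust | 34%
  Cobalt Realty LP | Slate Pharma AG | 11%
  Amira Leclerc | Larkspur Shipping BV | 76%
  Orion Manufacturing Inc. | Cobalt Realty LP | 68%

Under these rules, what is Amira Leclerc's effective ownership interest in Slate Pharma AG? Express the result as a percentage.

17.7072%

By parent–child attribution (R1), Amira Leclerc is treated as also owning Mateo Leclerc's interest in Larkspur Shipping BV, giving 76% + 13% = 89%.
By parent–child attribution (R1), Amira Leclerc is treated as also owning Mateo Leclerc's interest in Orion Manufacturing Inc, giving 24% + 59% = 83%.
Chain via Larkspur Shipping BV → Stonebridge Trust (R3): 89% × 34% × 38% = 11.4988% of Slate Pharma AG.
Chain via Orion Manufacturing Inc. → Cobalt Realty LP (R3): 83% × 68% × 11% = 6.2084% of Slate Pharma AG.
Aggregating (R2): 11.4988% + 6.2084% = 17.7072%.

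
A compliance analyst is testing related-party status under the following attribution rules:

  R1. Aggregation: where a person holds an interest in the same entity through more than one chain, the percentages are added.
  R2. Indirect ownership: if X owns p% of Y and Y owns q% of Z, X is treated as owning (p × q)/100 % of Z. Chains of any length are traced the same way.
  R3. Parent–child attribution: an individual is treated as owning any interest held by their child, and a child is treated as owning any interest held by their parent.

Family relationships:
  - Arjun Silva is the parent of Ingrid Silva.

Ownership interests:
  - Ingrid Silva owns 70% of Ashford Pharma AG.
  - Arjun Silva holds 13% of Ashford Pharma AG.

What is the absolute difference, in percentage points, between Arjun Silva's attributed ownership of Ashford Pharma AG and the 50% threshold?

33

By parent–child attribution (R3), Arjun Silva is treated as also owning Ingrid Silva's interest in Ashford Pharma AG, giving 13% + 70% = 83%.
Direct interest in Ashford Pharma AG: 83%.
83% exceeds the 50% threshold by 33 percentage points.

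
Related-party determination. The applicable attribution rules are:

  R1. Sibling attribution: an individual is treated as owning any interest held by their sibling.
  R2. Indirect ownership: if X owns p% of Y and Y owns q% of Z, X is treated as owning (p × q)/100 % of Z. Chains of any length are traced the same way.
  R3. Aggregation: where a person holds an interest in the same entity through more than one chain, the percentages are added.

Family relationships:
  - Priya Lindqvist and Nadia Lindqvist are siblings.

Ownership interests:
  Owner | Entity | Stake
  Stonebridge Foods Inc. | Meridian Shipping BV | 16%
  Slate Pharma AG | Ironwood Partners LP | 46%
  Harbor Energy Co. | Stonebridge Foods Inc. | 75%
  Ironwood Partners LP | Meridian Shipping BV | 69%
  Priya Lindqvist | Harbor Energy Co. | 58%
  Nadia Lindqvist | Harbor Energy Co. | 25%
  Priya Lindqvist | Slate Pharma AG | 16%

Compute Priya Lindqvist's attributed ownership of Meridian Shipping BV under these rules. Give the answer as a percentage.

By sibling attribution (R1), Priya Lindqvist is treated as also owning Nadia Lindqvist's interest in Harbor Energy Co, giving 58% + 25% = 83%.
Chain via Harbor Energy Co. → Stonebridge Foods Inc. (R2): 83% × 75% × 16% = 9.96% of Meridian Shipping BV.
Chain via Slate Pharma AG → Ironwood Partners LP (R2): 16% × 46% × 69% = 5.0784% of Meridian Shipping BV.
Aggregating (R3): 9.96% + 5.0784% = 15.0384%.

15.0384%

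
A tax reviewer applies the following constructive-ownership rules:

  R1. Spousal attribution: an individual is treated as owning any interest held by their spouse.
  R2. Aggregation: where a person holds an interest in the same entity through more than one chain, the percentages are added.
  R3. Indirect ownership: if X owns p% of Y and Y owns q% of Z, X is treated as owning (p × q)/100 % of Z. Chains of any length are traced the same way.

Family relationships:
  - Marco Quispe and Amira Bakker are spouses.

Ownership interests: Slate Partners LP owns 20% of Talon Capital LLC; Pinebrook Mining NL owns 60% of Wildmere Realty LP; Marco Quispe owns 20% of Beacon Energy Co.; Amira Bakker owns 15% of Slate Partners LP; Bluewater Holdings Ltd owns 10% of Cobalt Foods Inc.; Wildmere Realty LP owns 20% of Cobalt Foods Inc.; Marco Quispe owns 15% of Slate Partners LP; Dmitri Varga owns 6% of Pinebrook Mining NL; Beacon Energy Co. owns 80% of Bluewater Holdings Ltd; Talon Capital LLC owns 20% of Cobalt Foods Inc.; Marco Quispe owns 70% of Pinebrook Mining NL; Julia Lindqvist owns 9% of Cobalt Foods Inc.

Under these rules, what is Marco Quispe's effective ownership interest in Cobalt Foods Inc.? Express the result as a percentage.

By spousal attribution (R1), Marco Quispe is treated as also owning Amira Bakker's interest in Slate Partners LP, giving 15% + 15% = 30%.
Chain via Slate Partners LP → Talon Capital LLC (R3): 30% × 20% × 20% = 1.2% of Cobalt Foods Inc.
Chain via Pinebrook Mining NL → Wildmere Realty LP (R3): 70% × 60% × 20% = 8.4% of Cobalt Foods Inc.
Chain via Beacon Energy Co. → Bluewater Holdings Ltd (R3): 20% × 80% × 10% = 1.6% of Cobalt Foods Inc.
Aggregating (R2): 1.2% + 8.4% + 1.6% = 11.2%.

11.2%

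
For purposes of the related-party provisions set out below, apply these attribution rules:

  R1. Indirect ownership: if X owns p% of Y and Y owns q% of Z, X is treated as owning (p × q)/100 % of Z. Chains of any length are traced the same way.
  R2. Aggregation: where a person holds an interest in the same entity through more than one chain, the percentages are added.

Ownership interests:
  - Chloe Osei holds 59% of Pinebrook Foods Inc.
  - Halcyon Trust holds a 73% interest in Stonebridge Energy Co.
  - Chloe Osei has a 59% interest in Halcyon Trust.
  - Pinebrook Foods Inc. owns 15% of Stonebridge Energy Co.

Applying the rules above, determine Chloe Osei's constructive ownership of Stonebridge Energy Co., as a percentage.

51.92%

Chain via Pinebrook Foods Inc. (R1): 59% × 15% = 8.85% of Stonebridge Energy Co.
Chain via Halcyon Trust (R1): 59% × 73% = 43.07% of Stonebridge Energy Co.
Aggregating (R2): 8.85% + 43.07% = 51.92%.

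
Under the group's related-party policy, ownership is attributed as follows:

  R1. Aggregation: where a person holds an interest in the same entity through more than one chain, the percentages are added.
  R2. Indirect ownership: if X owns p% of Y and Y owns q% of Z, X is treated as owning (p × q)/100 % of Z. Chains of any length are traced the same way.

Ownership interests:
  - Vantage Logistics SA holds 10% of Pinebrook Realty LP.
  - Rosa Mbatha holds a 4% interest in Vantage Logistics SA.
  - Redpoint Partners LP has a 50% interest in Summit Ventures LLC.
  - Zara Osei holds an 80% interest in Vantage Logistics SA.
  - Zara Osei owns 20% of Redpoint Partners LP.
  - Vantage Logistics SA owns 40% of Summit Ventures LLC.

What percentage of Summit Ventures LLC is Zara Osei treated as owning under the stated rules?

Chain via Vantage Logistics SA (R2): 80% × 40% = 32% of Summit Ventures LLC.
Chain via Redpoint Partners LP (R2): 20% × 50% = 10% of Summit Ventures LLC.
Aggregating (R1): 32% + 10% = 42%.

42%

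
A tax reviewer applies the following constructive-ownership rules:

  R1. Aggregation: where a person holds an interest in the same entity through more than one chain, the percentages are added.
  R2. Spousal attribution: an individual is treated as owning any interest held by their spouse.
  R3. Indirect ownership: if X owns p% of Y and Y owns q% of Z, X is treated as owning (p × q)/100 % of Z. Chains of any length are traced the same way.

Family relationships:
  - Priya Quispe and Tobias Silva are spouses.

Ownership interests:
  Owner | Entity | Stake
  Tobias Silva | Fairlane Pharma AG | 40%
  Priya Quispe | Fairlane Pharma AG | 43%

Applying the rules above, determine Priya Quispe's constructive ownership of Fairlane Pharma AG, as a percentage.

83%

By spousal attribution (R2), Priya Quispe is treated as also owning Tobias Silva's interest in Fairlane Pharma AG, giving 43% + 40% = 83%.
Direct interest in Fairlane Pharma AG: 83%.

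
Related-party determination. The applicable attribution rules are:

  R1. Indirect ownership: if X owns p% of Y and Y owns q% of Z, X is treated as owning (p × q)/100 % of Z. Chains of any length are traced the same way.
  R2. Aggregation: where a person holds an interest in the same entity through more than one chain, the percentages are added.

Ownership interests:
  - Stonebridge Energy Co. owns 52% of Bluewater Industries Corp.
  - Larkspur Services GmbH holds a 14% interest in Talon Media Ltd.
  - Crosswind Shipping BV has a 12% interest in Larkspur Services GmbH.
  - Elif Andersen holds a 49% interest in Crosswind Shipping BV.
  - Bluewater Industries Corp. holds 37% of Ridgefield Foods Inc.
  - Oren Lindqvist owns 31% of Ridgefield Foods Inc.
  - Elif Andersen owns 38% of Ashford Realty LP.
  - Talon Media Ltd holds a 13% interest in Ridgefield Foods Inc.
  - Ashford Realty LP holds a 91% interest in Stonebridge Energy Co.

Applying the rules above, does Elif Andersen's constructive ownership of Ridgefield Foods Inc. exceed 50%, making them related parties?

No

Chain via Crosswind Shipping BV → Larkspur Services GmbH → Talon Media Ltd (R1): 49% × 12% × 14% × 13% = 0.107016% of Ridgefield Foods Inc.
Chain via Ashford Realty LP → Stonebridge Energy Co. → Bluewater Industries Corp. (R1): 38% × 91% × 52% × 37% = 6.653192% of Ridgefield Foods Inc.
Aggregating (R2): 0.107016% + 6.653192% = 6.760208%.
6.760208% does not exceed the 50% threshold, so Elif is not a related party to Ridgefield Foods Inc.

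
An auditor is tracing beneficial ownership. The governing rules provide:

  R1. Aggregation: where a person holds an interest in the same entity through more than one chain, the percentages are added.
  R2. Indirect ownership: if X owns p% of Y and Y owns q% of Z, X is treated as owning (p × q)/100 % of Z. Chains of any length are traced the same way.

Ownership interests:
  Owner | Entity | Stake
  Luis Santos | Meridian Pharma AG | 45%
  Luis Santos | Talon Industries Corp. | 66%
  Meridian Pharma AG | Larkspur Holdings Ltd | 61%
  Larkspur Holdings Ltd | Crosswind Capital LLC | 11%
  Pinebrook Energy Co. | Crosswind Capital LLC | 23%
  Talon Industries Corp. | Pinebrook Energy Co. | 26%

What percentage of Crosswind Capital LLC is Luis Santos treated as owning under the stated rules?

Chain via Meridian Pharma AG → Larkspur Holdings Ltd (R2): 45% × 61% × 11% = 3.0195% of Crosswind Capital LLC.
Chain via Talon Industries Corp. → Pinebrook Energy Co. (R2): 66% × 26% × 23% = 3.9468% of Crosswind Capital LLC.
Aggregating (R1): 3.0195% + 3.9468% = 6.9663%.

6.9663%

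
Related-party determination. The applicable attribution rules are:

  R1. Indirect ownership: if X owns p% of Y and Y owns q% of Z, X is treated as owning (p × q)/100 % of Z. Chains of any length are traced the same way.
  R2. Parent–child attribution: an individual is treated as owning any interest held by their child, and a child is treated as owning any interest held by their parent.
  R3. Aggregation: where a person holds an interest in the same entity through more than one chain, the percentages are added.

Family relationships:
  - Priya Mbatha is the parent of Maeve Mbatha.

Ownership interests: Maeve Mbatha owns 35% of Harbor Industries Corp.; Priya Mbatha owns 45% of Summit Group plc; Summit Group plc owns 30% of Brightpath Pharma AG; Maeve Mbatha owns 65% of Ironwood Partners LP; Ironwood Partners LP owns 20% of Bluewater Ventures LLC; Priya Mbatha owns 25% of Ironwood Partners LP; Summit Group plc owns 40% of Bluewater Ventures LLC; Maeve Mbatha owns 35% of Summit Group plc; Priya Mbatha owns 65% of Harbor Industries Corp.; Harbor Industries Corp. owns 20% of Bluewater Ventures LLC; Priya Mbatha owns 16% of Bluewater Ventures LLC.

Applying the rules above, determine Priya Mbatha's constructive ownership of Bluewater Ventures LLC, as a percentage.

By parent–child attribution (R2), Priya Mbatha is treated as also owning Maeve Mbatha's interest in Harbor Industries Corp, giving 65% + 35% = 100%.
By parent–child attribution (R2), Priya Mbatha is treated as also owning Maeve Mbatha's interest in Summit Group plc, giving 45% + 35% = 80%.
By parent–child attribution (R2), Priya Mbatha is treated as also owning Maeve Mbatha's interest in Ironwood Partners LP, giving 25% + 65% = 90%.
Chain via Harbor Industries Corp. (R1): 100% × 20% = 20% of Bluewater Ventures LLC.
Chain via Summit Group plc (R1): 80% × 40% = 32% of Bluewater Ventures LLC.
Chain via Ironwood Partners LP (R1): 90% × 20% = 18% of Bluewater Ventures LLC.
Direct interest in Bluewater Ventures LLC: 16%.
Aggregating (R3): 20% + 32% + 18% + 16% = 86%.

86%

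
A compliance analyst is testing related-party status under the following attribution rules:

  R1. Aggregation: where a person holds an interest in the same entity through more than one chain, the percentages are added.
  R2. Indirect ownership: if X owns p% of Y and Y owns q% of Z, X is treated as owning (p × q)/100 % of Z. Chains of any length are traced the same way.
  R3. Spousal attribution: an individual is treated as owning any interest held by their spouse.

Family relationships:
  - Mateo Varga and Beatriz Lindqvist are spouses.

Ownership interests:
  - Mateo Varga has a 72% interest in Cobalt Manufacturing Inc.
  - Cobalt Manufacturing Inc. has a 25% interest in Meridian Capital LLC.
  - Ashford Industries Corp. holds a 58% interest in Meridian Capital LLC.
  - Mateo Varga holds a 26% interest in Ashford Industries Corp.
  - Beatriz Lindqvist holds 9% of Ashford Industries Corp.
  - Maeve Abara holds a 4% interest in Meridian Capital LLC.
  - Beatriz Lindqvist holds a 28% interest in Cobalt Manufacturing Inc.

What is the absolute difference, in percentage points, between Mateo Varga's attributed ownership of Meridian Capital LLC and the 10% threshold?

35.3

By spousal attribution (R3), Mateo Varga is treated as also owning Beatriz Lindqvist's interest in Cobalt Manufacturing Inc, giving 72% + 28% = 100%.
By spousal attribution (R3), Mateo Varga is treated as also owning Beatriz Lindqvist's interest in Ashford Industries Corp, giving 26% + 9% = 35%.
Chain via Cobalt Manufacturing Inc. (R2): 100% × 25% = 25% of Meridian Capital LLC.
Chain via Ashford Industries Corp. (R2): 35% × 58% = 20.3% of Meridian Capital LLC.
Aggregating (R1): 25% + 20.3% = 45.3%.
45.3% exceeds the 10% threshold by 35.3 percentage points.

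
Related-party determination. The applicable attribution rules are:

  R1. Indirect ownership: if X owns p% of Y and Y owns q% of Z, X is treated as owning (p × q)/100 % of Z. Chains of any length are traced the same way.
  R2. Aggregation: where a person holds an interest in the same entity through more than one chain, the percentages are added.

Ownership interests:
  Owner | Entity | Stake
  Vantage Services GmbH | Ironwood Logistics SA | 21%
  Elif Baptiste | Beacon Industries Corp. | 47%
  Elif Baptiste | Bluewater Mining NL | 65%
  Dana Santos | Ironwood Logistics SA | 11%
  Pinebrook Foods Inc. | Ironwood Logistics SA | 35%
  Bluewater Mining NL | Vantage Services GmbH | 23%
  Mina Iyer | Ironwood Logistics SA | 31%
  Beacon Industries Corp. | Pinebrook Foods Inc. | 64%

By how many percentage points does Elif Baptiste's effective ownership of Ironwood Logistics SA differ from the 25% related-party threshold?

Chain via Beacon Industries Corp. → Pinebrook Foods Inc. (R1): 47% × 64% × 35% = 10.528% of Ironwood Logistics SA.
Chain via Bluewater Mining NL → Vantage Services GmbH (R1): 65% × 23% × 21% = 3.1395% of Ironwood Logistics SA.
Aggregating (R2): 10.528% + 3.1395% = 13.6675%.
13.6675% falls short of the 25% threshold by 11.3325 percentage points.

11.3325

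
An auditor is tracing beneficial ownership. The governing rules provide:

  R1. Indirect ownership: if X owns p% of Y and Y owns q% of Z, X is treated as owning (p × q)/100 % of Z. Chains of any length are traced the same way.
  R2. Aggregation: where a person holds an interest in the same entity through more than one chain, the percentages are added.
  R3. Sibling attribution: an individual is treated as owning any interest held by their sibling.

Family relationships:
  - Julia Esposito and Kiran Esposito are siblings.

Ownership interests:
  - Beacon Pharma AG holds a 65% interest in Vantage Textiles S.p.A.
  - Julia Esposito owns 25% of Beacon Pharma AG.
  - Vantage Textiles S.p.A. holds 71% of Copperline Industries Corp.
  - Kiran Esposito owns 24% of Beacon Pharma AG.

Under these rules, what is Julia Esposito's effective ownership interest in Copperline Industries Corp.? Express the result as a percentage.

22.6135%

By sibling attribution (R3), Julia Esposito is treated as also owning Kiran Esposito's interest in Beacon Pharma AG, giving 25% + 24% = 49%.
Chain via Beacon Pharma AG → Vantage Textiles S.p.A. (R1): 49% × 65% × 71% = 22.6135% of Copperline Industries Corp.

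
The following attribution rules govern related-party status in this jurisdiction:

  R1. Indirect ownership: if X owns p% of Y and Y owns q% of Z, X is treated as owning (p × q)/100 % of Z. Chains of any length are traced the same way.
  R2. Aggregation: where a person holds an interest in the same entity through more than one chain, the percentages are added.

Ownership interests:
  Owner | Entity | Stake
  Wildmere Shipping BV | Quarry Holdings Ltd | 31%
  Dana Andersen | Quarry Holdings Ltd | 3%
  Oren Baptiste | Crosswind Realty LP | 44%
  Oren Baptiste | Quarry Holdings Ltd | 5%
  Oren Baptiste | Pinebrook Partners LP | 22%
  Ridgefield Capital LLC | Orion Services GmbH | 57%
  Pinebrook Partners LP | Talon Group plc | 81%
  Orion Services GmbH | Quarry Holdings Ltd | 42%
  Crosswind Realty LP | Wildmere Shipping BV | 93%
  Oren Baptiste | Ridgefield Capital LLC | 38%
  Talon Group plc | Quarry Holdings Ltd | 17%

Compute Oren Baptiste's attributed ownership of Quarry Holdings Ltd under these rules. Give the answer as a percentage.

Chain via Ridgefield Capital LLC → Orion Services GmbH (R1): 38% × 57% × 42% = 9.0972% of Quarry Holdings Ltd.
Chain via Pinebrook Partners LP → Talon Group plc (R1): 22% × 81% × 17% = 3.0294% of Quarry Holdings Ltd.
Chain via Crosswind Realty LP → Wildmere Shipping BV (R1): 44% × 93% × 31% = 12.6852% of Quarry Holdings Ltd.
Direct interest in Quarry Holdings Ltd: 5%.
Aggregating (R2): 9.0972% + 3.0294% + 12.6852% + 5% = 29.8118%.

29.8118%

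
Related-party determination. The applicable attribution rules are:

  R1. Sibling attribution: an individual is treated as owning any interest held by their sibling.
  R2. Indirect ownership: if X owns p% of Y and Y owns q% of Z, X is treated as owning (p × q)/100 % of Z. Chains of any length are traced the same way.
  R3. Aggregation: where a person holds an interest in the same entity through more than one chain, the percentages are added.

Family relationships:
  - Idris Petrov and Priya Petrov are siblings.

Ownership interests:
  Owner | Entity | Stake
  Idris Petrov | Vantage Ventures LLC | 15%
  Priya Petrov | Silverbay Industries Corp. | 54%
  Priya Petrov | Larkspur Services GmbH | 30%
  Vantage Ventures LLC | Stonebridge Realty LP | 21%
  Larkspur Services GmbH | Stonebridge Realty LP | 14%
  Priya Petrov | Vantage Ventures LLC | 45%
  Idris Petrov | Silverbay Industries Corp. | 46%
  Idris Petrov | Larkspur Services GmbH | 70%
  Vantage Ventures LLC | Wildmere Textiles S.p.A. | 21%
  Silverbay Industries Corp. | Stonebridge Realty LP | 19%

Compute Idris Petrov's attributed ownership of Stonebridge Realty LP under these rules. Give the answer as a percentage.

By sibling attribution (R1), Idris Petrov is treated as also owning Priya Petrov's interest in Vantage Ventures LLC, giving 15% + 45% = 60%.
By sibling attribution (R1), Idris Petrov is treated as also owning Priya Petrov's interest in Silverbay Industries Corp, giving 46% + 54% = 100%.
By sibling attribution (R1), Idris Petrov is treated as also owning Priya Petrov's interest in Larkspur Services GmbH, giving 70% + 30% = 100%.
Chain via Vantage Ventures LLC (R2): 60% × 21% = 12.6% of Stonebridge Realty LP.
Chain via Silverbay Industries Corp. (R2): 100% × 19% = 19% of Stonebridge Realty LP.
Chain via Larkspur Services GmbH (R2): 100% × 14% = 14% of Stonebridge Realty LP.
Aggregating (R3): 12.6% + 19% + 14% = 45.6%.

45.6%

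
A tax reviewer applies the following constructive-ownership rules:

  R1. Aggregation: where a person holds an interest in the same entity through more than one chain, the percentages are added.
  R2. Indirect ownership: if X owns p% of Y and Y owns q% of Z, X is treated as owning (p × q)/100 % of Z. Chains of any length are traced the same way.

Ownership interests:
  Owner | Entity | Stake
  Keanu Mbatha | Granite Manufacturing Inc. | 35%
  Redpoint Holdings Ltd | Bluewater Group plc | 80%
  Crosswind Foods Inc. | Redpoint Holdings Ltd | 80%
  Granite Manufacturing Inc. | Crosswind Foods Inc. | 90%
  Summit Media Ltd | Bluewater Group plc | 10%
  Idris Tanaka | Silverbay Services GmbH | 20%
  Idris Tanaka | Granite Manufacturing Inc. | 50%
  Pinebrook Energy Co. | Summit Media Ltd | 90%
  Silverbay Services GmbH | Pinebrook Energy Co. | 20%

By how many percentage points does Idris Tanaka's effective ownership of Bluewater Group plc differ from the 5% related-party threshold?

Chain via Silverbay Services GmbH → Pinebrook Energy Co. → Summit Media Ltd (R2): 20% × 20% × 90% × 10% = 0.36% of Bluewater Group plc.
Chain via Granite Manufacturing Inc. → Crosswind Foods Inc. → Redpoint Holdings Ltd (R2): 50% × 90% × 80% × 80% = 28.8% of Bluewater Group plc.
Aggregating (R1): 0.36% + 28.8% = 29.16%.
29.16% exceeds the 5% threshold by 24.16 percentage points.

24.16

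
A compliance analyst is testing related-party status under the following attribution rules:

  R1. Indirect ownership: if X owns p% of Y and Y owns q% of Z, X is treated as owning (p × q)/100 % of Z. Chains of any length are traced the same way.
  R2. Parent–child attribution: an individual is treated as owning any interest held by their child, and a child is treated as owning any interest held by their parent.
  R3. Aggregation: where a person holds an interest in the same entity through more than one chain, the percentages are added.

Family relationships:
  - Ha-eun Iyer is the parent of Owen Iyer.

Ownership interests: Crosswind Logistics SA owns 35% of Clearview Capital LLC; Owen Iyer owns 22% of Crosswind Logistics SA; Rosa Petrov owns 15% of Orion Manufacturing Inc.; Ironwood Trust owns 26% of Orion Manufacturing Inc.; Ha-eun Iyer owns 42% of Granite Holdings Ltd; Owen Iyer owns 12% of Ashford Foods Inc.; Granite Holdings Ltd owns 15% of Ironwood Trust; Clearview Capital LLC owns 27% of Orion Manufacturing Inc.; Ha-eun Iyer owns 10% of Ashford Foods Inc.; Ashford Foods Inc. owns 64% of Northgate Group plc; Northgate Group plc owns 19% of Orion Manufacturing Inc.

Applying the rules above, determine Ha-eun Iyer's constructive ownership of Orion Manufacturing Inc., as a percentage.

By parent–child attribution (R2), Ha-eun Iyer is treated as also owning Owen Iyer's interest in Ashford Foods Inc, giving 10% + 12% = 22%.
By parent–child attribution (R2), Ha-eun Iyer is treated as owning Owen Iyer's 22% interest in Crosswind Logistics SA.
Chain via Granite Holdings Ltd → Ironwood Trust (R1): 42% × 15% × 26% = 1.638% of Orion Manufacturing Inc.
Chain via Ashford Foods Inc. → Northgate Group plc (R1): 22% × 64% × 19% = 2.6752% of Orion Manufacturing Inc.
Chain via Crosswind Logistics SA → Clearview Capital LLC (R1): 22% × 35% × 27% = 2.079% of Orion Manufacturing Inc.
Aggregating (R3): 1.638% + 2.6752% + 2.079% = 6.3922%.

6.3922%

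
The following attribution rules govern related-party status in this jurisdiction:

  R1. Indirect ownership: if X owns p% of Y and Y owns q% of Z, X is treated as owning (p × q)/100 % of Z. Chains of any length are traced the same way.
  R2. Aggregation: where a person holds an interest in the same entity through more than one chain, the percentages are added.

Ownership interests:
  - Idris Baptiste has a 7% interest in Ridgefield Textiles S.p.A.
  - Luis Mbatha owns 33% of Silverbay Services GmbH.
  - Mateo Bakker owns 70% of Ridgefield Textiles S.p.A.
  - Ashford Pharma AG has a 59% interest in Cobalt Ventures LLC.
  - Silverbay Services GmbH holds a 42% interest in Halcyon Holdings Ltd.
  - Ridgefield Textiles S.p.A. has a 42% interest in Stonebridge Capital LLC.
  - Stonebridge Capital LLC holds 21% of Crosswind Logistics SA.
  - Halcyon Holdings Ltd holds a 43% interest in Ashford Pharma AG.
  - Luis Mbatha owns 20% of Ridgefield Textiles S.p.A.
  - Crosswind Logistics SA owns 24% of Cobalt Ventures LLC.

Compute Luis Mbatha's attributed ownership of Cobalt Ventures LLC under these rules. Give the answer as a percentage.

3.939642%

Chain via Silverbay Services GmbH → Halcyon Holdings Ltd → Ashford Pharma AG (R1): 33% × 42% × 43% × 59% = 3.516282% of Cobalt Ventures LLC.
Chain via Ridgefield Textiles S.p.A. → Stonebridge Capital LLC → Crosswind Logistics SA (R1): 20% × 42% × 21% × 24% = 0.42336% of Cobalt Ventures LLC.
Aggregating (R2): 3.516282% + 0.42336% = 3.939642%.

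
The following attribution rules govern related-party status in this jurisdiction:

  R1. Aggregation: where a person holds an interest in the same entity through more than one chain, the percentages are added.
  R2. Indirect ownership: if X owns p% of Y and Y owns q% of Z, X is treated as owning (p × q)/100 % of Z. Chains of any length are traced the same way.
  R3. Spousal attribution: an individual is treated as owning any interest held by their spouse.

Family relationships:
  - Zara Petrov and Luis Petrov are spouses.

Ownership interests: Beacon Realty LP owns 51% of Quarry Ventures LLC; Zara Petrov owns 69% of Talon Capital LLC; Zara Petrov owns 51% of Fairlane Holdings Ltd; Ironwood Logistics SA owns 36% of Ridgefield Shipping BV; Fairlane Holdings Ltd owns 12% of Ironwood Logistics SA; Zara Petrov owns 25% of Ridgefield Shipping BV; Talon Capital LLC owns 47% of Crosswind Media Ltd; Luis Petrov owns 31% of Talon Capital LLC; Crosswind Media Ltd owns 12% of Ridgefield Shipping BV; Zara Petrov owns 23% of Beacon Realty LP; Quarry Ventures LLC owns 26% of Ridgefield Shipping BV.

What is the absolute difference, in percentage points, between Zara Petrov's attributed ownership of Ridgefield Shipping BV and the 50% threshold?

By spousal attribution (R3), Zara Petrov is treated as also owning Luis Petrov's interest in Talon Capital LLC, giving 69% + 31% = 100%.
Chain via Talon Capital LLC → Crosswind Media Ltd (R2): 100% × 47% × 12% = 5.64% of Ridgefield Shipping BV.
Chain via Fairlane Holdings Ltd → Ironwood Logistics SA (R2): 51% × 12% × 36% = 2.2032% of Ridgefield Shipping BV.
Chain via Beacon Realty LP → Quarry Ventures LLC (R2): 23% × 51% × 26% = 3.0498% of Ridgefield Shipping BV.
Direct interest in Ridgefield Shipping BV: 25%.
Aggregating (R1): 5.64% + 2.2032% + 3.0498% + 25% = 35.893%.
35.893% falls short of the 50% threshold by 14.107 percentage points.

14.107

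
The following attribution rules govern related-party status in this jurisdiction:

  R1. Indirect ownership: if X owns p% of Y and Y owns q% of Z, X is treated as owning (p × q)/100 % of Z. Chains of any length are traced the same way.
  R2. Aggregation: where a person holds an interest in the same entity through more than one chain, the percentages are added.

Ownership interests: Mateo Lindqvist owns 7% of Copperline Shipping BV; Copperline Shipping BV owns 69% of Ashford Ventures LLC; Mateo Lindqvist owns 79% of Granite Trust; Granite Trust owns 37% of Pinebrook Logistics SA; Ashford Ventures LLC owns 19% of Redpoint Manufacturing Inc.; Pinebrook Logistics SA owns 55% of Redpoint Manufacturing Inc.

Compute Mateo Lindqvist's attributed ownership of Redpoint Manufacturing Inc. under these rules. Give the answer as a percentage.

Chain via Granite Trust → Pinebrook Logistics SA (R1): 79% × 37% × 55% = 16.0765% of Redpoint Manufacturing Inc.
Chain via Copperline Shipping BV → Ashford Ventures LLC (R1): 7% × 69% × 19% = 0.9177% of Redpoint Manufacturing Inc.
Aggregating (R2): 16.0765% + 0.9177% = 16.9942%.

16.9942%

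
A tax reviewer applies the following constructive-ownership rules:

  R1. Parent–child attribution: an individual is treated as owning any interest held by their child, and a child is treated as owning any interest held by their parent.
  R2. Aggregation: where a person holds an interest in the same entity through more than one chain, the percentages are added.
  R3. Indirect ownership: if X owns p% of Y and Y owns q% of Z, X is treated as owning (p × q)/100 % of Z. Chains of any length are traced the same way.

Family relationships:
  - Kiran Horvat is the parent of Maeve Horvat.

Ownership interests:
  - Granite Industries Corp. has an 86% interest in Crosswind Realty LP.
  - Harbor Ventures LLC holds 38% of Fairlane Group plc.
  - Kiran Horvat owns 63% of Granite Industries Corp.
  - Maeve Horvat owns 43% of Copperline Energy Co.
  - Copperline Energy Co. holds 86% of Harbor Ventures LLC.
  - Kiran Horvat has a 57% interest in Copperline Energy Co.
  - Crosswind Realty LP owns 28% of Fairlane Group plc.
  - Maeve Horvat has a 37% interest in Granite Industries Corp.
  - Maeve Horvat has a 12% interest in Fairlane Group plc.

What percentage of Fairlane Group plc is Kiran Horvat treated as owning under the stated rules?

By parent–child attribution (R1), Kiran Horvat is treated as also owning Maeve Horvat's interest in Copperline Energy Co, giving 57% + 43% = 100%.
By parent–child attribution (R1), Kiran Horvat is treated as also owning Maeve Horvat's interest in Granite Industries Corp, giving 63% + 37% = 100%.
By parent–child attribution (R1), Kiran Horvat is treated as owning Maeve Horvat's 12% interest in Fairlane Group plc.
Chain via Copperline Energy Co. → Harbor Ventures LLC (R3): 100% × 86% × 38% = 32.68% of Fairlane Group plc.
Chain via Granite Industries Corp. → Crosswind Realty LP (R3): 100% × 86% × 28% = 24.08% of Fairlane Group plc.
Direct interest in Fairlane Group plc: 12%.
Aggregating (R2): 32.68% + 24.08% + 12% = 68.76%.

68.76%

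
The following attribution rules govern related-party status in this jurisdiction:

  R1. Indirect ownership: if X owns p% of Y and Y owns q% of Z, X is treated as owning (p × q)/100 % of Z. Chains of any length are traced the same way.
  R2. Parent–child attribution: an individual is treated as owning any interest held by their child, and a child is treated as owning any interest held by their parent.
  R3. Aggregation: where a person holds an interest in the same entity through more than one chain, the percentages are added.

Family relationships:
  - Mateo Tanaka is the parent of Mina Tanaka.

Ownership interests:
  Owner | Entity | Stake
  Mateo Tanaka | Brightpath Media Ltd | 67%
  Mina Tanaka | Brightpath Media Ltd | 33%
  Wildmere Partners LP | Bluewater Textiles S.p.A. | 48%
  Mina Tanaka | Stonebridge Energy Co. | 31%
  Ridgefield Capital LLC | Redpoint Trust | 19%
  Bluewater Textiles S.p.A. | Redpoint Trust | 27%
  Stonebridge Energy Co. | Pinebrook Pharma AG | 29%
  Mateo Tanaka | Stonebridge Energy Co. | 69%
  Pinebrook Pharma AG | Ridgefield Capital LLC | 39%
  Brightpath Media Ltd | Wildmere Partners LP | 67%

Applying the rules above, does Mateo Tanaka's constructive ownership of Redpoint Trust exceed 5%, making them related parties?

By parent–child attribution (R2), Mateo Tanaka is treated as also owning Mina Tanaka's interest in Brightpath Media Ltd, giving 67% + 33% = 100%.
By parent–child attribution (R2), Mateo Tanaka is treated as also owning Mina Tanaka's interest in Stonebridge Energy Co, giving 69% + 31% = 100%.
Chain via Brightpath Media Ltd → Wildmere Partners LP → Bluewater Textiles S.p.A. (R1): 100% × 67% × 48% × 27% = 8.6832% of Redpoint Trust.
Chain via Stonebridge Energy Co. → Pinebrook Pharma AG → Ridgefield Capital LLC (R1): 100% × 29% × 39% × 19% = 2.1489% of Redpoint Trust.
Aggregating (R3): 8.6832% + 2.1489% = 10.8321%.
10.8321% exceeds the 5% threshold, so Mateo is a related party to Redpoint Trust.

Yes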